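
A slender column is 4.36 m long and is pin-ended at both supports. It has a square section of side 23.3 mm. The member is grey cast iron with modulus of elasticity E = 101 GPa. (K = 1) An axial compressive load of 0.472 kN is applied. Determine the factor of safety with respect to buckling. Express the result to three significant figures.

n ≈ 2.73

I = a⁴/12 = 23.3⁴/12 = 2.456×10^4 mm⁴
I = 2.456×10^4 mm⁴ = 2.456×10^-8 m⁴
Effective length L_e = K·L = 1 × 4.36 = 4.360 m
P_cr = π²EI / L_e² = π² × 101×10⁹ × 2.456×10^-8 / 4.360² = 1.288×10^3 N
Factor of safety n = P_cr / P = 1.2879 / 0.472 = 2.73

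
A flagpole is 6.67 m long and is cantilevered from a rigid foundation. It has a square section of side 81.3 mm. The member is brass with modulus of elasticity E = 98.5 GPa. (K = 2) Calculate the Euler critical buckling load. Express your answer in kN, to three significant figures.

I = a⁴/12 = 81.3⁴/12 = 3.641×10^6 mm⁴
I = 3.641×10^6 mm⁴ = 3.641×10^-6 m⁴
Effective length L_e = K·L = 2 × 6.67 = 13.34 m
P_cr = π²EI / L_e² = π² × 98.5×10⁹ × 3.641×10^-6 / 13.34² = 1.989×10^4 N

P_cr ≈ 19.9 kN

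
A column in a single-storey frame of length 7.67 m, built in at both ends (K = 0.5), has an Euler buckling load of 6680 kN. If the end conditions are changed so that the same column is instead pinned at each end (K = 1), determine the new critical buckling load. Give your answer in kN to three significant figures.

P_cr ≈ 1670 kN

P_cr ∝ 1/K², so P_cr,new = P_cr,old × (K_old/K_new)² = 6680 × (0.5/1)²
= 6680 × 0.2500 = 1670 kN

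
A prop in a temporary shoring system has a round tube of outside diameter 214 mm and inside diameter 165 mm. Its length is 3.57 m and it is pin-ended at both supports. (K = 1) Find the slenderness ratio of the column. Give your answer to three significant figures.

λ ≈ 52.8

d_o = 214 mm, d_i = 165 mm
I = π(d_o⁴ − d_i⁴)/64 = π(214⁴ − 165.0⁴)/64 = 6.657×10^7 mm⁴
A = 1.459×10^4 mm²;  r_min = √(I/A) = √(6.657×10^7/1.459×10^4) = 67.56 mm
L_e = K·L = 1 × 3.57 m = 3.570 m = 3570.0 mm
λ = L_e / r_min = 3570.0 / 67.56 = 52.8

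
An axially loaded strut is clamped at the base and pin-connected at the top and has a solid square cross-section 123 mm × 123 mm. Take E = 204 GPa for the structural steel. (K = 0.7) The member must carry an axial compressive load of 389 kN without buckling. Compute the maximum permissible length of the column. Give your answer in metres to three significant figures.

L_max ≈ 14.2 m

I = a⁴/12 = 123⁴/12 = 1.907×10^7 mm⁴
I = 1.907×10^-5 m⁴
At the buckling limit P_cr = P = 3.890×10^5 N
From P_cr = π²EI/(K·L)²:  L = (1/K)·√(π²EI/P_cr) = (1/0.7)·√(π²×2.04×10^11×1.907×10^-5/3.890×10^5)
L = 14.2 m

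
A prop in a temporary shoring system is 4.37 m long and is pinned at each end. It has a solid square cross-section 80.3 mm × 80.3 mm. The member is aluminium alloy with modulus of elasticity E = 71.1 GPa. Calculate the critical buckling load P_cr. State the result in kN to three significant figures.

I = a⁴/12 = 80.3⁴/12 = 3.465×10^6 mm⁴
I = 3.465×10^6 mm⁴ = 3.465×10^-6 m⁴
Effective length L_e = K·L = 1 × 4.37 = 4.370 m
P_cr = π²EI / L_e² = π² × 71.1×10⁹ × 3.465×10^-6 / 4.370² = 1.273×10^5 N

P_cr ≈ 127 kN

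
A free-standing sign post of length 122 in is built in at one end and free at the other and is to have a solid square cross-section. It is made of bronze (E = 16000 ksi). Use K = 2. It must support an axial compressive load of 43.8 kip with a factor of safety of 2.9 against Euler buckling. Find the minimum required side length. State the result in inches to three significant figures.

Required P_cr = n·P = 2.9 × 43.8 = 127.0 kip
L_e = K·L = 2 × 122 = 244.0 in
Required I = P_cr·L_e²/(π²E) = 1.270×10^5 × 244.0² / (π² × 1.60×10^7) = 47.89 in⁴
Solid square: I = a⁴/12  ⇒  a = (12I)^(1/4) = (12×47.89)^(1/4) = 4.90 in

a ≈ 4.90 in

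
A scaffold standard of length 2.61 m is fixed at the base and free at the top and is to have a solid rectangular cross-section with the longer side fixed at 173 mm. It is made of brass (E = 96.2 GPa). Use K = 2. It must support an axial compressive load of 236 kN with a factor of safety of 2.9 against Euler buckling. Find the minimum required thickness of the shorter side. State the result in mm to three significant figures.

Required P_cr = n·P = 2.9 × 236 = 684.4 kN
L_e = K·L = 2 × 2.61 = 5.220 m
Required I = P_cr·L_e²/(π²E) = 6.844×10^5 × 5.220² / (π² × 9.62×10^10) = 1.964×10^-5 m⁴
I_req = 1.964×10^7 mm⁴
Rectangle, weak axis: I_min = h·b³/12 with h = 173 mm fixed  ⇒  b = (12I/h)^(1/3) = 111 mm

b ≈ 111 mm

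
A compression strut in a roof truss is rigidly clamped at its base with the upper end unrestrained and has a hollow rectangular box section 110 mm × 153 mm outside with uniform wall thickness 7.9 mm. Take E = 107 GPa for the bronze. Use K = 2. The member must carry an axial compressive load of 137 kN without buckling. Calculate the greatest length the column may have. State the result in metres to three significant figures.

Inner dimensions: h_i = 153 − 2×7.9 = 137.2 mm, b_i = 110 − 2×7.9 = 94.20 mm
Weak-axis I_min = (h_o·b_o³ − h_i·b_i³)/12 with b_o = 110, b_i = 94.20 mm (shorter outer/inner sides).
I_min = (153×110³ − 137.2×94.20³)/12 = 7.413×10^6 mm⁴
I = 7.413×10^-6 m⁴
At the buckling limit P_cr = P = 1.370×10^5 N
From P_cr = π²EI/(K·L)²:  L = (1/K)·√(π²EI/P_cr) = (1/2)·√(π²×1.07×10^11×7.413×10^-6/1.370×10^5)
L = 3.78 m

L_max ≈ 3.78 m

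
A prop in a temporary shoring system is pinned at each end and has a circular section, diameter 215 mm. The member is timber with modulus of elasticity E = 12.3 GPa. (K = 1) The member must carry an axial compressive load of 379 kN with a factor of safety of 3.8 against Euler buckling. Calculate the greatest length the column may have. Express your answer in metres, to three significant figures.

L_max ≈ 2.97 m

I = πd⁴/64 = π×215⁴/64 = 1.049×10^8 mm⁴
I = 1.049×10^-4 m⁴
Required critical load P_cr = n·P = 3.8 × 379 = 1440 kN = 1.440×10^6 N
From P_cr = π²EI/(K·L)²:  L = (1/K)·√(π²EI/P_cr) = (1/1)·√(π²×1.23×10^10×1.049×10^-4/1.440×10^6)
L = 2.97 m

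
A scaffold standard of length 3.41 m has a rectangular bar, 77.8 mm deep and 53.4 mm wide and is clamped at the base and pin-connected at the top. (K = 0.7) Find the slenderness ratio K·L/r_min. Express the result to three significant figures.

λ ≈ 155

For a rectangle r_min = b/√12 = 53.4/√12 = 15.42 mm
L_e = K·L = 0.7 × 3.41 m = 2.387 m = 2387.0 mm
λ = L_e / r_min = 2387.0 / 15.42 = 155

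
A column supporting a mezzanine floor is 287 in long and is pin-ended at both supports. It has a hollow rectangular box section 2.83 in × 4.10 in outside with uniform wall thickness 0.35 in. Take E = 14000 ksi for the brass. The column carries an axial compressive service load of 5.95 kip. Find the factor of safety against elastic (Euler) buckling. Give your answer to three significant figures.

Inner dimensions: h_i = 4.10 − 2×0.35 = 3.400 in, b_i = 2.83 − 2×0.35 = 2.130 in
Weak-axis I_min = (h_o·b_o³ − h_i·b_i³)/12 with b_o = 2.83, b_i = 2.130 in (shorter outer/inner sides).
I_min = (4.10×2.83³ − 3.400×2.130³)/12 = 5.006 in⁴
Effective length L_e = K·L = 1 × 287 = 287.0 in
P_cr = π²EI / L_e² = π² × 14000×10³ × 5.006 / 287.0² = 8.397×10^3 lb
Factor of safety n = P_cr / P = 8.3975 / 5.95 = 1.41

n ≈ 1.41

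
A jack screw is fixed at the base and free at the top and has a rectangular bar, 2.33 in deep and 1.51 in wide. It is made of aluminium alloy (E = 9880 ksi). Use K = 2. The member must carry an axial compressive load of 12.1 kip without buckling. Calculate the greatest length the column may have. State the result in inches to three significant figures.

L_max ≈ 36.7 in

Buckling occurs about the weak axis: I_min = h·b³/12 with b = 1.51 in (the shorter side).
I_min = 2.33×1.51³/12 = 0.6685 in⁴
At the buckling limit P_cr = P = 1.210×10^4 lb
From P_cr = π²EI/(K·L)²:  L = (1/K)·√(π²EI/P_cr) = (1/2)·√(π²×9.88×10^6×0.6685/1.210×10^4)
L = 36.7 in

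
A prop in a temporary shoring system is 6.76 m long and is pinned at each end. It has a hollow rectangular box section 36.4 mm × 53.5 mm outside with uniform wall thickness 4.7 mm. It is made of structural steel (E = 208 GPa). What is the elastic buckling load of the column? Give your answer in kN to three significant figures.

P_cr ≈ 6.41 kN

Inner dimensions: h_i = 53.5 − 2×4.7 = 44.10 mm, b_i = 36.4 − 2×4.7 = 27.00 mm
Weak-axis I_min = (h_o·b_o³ − h_i·b_i³)/12 with b_o = 36.4, b_i = 27.00 mm (shorter outer/inner sides).
I_min = (53.5×36.4³ − 44.10×27.00³)/12 = 1.427×10^5 mm⁴
I = 1.427×10^5 mm⁴ = 1.427×10^-7 m⁴
Effective length L_e = K·L = 1 × 6.76 = 6.760 m
P_cr = π²EI / L_e² = π² × 208×10⁹ × 1.427×10^-7 / 6.760² = 6.410×10^3 N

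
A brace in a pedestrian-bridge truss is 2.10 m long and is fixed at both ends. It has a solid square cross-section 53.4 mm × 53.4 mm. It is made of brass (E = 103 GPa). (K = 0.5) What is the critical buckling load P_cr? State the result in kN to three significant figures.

I = a⁴/12 = 53.4⁴/12 = 6.776×10^5 mm⁴
I = 6.776×10^5 mm⁴ = 6.776×10^-7 m⁴
Effective length L_e = K·L = 0.5 × 2.10 = 1.050 m
P_cr = π²EI / L_e² = π² × 103×10⁹ × 6.776×10^-7 / 1.050² = 6.248×10^5 N

P_cr ≈ 625 kN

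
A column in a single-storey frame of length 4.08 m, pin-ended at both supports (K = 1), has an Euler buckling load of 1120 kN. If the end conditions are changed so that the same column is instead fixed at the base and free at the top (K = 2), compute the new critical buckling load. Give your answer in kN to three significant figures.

P_cr ∝ 1/K², so P_cr,new = P_cr,old × (K_old/K_new)² = 1120 × (1/2)²
= 1120 × 0.2500 = 280 kN

P_cr ≈ 280 kN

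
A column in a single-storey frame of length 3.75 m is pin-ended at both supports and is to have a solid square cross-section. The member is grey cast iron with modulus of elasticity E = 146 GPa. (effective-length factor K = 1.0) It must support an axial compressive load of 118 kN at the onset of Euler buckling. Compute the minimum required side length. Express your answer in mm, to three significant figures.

a ≈ 61.0 mm

L_e = K·L = 1 × 3.75 = 3.750 m
Required I = P_cr·L_e²/(π²E) = 1.180×10^5 × 3.750² / (π² × 1.46×10^11) = 1.152×10^-6 m⁴
I_req = 1.152×10^6 mm⁴
Solid square: I = a⁴/12  ⇒  a = (12I)^(1/4) = (12×1.152×10^6)^(1/4) = 61.0 mm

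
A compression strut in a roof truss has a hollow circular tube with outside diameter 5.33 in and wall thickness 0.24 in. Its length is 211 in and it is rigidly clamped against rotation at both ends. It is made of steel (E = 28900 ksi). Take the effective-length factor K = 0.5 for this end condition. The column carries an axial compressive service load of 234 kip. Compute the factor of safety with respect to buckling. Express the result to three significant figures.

Inner diameter d_i = 5.33 − 2×0.24 = 4.850 in
I = π(d_o⁴ − d_i⁴)/64 = π(5.33⁴ − 4.850⁴)/64 = 12.46 in⁴
Effective length L_e = K·L = 0.5 × 211 = 105.5 in
P_cr = π²EI / L_e² = π² × 28900×10³ × 12.46 / 105.5² = 3.192×10^5 lb
Factor of safety n = P_cr / P = 319.21 / 234 = 1.36

n ≈ 1.36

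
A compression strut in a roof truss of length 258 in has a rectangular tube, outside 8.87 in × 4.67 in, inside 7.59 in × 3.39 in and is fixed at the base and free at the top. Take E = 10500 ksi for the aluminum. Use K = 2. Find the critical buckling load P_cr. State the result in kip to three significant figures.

P_cr ≈ 19.7 kip

Weak-axis I_min = (h_o·b_o³ − h_i·b_i³)/12 with b_o = 4.67, b_i = 3.390 in (shorter outer/inner sides).
I_min = (8.87×4.67³ − 7.590×3.390³)/12 = 50.64 in⁴
Effective length L_e = K·L = 2 × 258 = 516.0 in
P_cr = π²EI / L_e² = π² × 10500×10³ × 50.64 / 516.0² = 1.971×10^4 lb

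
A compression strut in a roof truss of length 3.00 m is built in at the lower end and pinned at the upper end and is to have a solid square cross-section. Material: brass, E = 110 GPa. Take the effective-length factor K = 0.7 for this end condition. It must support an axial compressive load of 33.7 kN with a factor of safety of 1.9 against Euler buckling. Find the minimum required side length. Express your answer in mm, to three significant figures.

Required P_cr = n·P = 1.9 × 33.7 = 64.03 kN
L_e = K·L = 0.7 × 3.00 = 2.100 m
Required I = P_cr·L_e²/(π²E) = 6.403×10^4 × 2.100² / (π² × 1.10×10^11) = 2.601×10^-7 m⁴
I_req = 2.601×10^5 mm⁴
Solid square: I = a⁴/12  ⇒  a = (12I)^(1/4) = (12×2.601×10^5)^(1/4) = 42.0 mm

a ≈ 42.0 mm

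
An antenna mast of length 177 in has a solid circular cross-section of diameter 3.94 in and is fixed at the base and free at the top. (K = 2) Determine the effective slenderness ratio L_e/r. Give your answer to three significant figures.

For a solid circle r = d/4 = 3.94/4 = 0.9850 in
L_e = K·L = 2 × 177 = 354.0 in
λ = L_e / r_min = 354.00 / 0.9850 = 359

λ ≈ 359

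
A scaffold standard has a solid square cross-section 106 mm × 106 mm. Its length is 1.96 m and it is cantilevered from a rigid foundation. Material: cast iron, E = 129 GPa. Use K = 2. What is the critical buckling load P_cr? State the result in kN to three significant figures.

P_cr ≈ 872 kN

I = a⁴/12 = 106⁴/12 = 1.052×10^7 mm⁴
I = 1.052×10^7 mm⁴ = 1.052×10^-5 m⁴
Effective length L_e = K·L = 2 × 1.96 = 3.920 m
P_cr = π²EI / L_e² = π² × 129×10⁹ × 1.052×10^-5 / 3.920² = 8.717×10^5 N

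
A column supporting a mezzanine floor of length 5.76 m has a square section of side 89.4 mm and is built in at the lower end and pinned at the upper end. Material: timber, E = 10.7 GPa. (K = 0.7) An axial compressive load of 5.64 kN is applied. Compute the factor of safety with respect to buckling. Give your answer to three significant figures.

n ≈ 6.13

I = a⁴/12 = 89.4⁴/12 = 5.323×10^6 mm⁴
I = 5.323×10^6 mm⁴ = 5.323×10^-6 m⁴
Effective length L_e = K·L = 0.7 × 5.76 = 4.032 m
P_cr = π²EI / L_e² = π² × 10.7×10⁹ × 5.323×10^-6 / 4.032² = 3.458×10^4 N
Factor of safety n = P_cr / P = 34.579 / 5.64 = 6.13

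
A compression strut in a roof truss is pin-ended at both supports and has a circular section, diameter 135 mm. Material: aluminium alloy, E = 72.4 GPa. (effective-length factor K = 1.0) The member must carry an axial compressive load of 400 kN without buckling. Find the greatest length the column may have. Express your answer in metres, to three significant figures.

L_max ≈ 5.40 m

I = πd⁴/64 = π×135⁴/64 = 1.630×10^7 mm⁴
I = 1.630×10^-5 m⁴
At the buckling limit P_cr = P = 4.000×10^5 N
From P_cr = π²EI/(K·L)²:  L = (1/K)·√(π²EI/P_cr) = (1/1)·√(π²×7.24×10^10×1.630×10^-5/4.000×10^5)
L = 5.40 m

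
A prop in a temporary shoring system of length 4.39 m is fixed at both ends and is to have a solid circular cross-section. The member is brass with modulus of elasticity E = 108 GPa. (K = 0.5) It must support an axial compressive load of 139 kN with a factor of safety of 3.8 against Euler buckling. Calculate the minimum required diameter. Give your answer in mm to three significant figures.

d ≈ 83.5 mm

Required P_cr = n·P = 3.8 × 139 = 528.2 kN
L_e = K·L = 0.5 × 4.39 = 2.195 m
Required I = P_cr·L_e²/(π²E) = 5.282×10^5 × 2.195² / (π² × 1.08×10^11) = 2.388×10^-6 m⁴
I_req = 2.388×10^6 mm⁴
Solid circle: I = πd⁴/64  ⇒  d = (64I/π)^(1/4) = (64×2.388×10^6/π)^(1/4) = 83.5 mm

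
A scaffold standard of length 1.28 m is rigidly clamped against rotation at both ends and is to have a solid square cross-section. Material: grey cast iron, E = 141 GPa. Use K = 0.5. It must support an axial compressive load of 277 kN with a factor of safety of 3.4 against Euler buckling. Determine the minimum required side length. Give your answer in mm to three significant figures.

Required P_cr = n·P = 3.4 × 277 = 941.8 kN
L_e = K·L = 0.5 × 1.28 = 0.6400 m
Required I = P_cr·L_e²/(π²E) = 9.418×10^5 × 0.6400² / (π² × 1.41×10^11) = 2.772×10^-7 m⁴
I_req = 2.772×10^5 mm⁴
Solid square: I = a⁴/12  ⇒  a = (12I)^(1/4) = (12×2.772×10^5)^(1/4) = 42.7 mm

a ≈ 42.7 mm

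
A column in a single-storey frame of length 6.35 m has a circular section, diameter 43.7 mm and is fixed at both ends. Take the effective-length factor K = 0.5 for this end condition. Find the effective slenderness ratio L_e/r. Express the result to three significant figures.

λ ≈ 291

For a solid circle r = d/4 = 43.7/4 = 10.92 mm
L_e = K·L = 0.5 × 6.35 m = 3.175 m = 3175.0 mm
λ = L_e / r_min = 3175.0 / 10.92 = 291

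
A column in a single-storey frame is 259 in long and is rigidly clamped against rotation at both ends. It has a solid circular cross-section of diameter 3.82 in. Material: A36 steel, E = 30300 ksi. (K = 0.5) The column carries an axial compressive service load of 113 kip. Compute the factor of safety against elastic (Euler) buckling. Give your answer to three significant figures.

n ≈ 1.65

I = πd⁴/64 = π×3.82⁴/64 = 10.45 in⁴
Effective length L_e = K·L = 0.5 × 259 = 129.5 in
P_cr = π²EI / L_e² = π² × 30300×10³ × 10.45 / 129.5² = 1.864×10^5 lb
Factor of safety n = P_cr / P = 186.39 / 113 = 1.65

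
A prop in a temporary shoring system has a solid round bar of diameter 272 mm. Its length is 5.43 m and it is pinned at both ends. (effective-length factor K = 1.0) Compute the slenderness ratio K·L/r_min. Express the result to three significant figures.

For a solid circle r = d/4 = 272/4 = 68.00 mm
L_e = K·L = 1 × 5.43 m = 5.430 m = 5430.0 mm
λ = L_e / r_min = 5430.0 / 68.00 = 79.9

λ ≈ 79.9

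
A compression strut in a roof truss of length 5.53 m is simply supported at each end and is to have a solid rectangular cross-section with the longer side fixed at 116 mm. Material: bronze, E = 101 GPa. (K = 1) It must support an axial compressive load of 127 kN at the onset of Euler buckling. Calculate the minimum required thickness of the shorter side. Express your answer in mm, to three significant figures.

b ≈ 73.9 mm

L_e = K·L = 1 × 5.53 = 5.530 m
Required I = P_cr·L_e²/(π²E) = 1.270×10^5 × 5.530² / (π² × 1.01×10^11) = 3.896×10^-6 m⁴
I_req = 3.896×10^6 mm⁴
Rectangle, weak axis: I_min = h·b³/12 with h = 116 mm fixed  ⇒  b = (12I/h)^(1/3) = 73.9 mm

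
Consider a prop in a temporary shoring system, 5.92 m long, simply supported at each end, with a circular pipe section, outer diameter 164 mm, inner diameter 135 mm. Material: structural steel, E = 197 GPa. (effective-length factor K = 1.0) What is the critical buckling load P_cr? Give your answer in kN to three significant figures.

d_o = 164 mm, d_i = 135 mm
I = π(d_o⁴ − d_i⁴)/64 = π(164⁴ − 135.0⁴)/64 = 1.921×10^7 mm⁴
I = 1.921×10^7 mm⁴ = 1.921×10^-5 m⁴
Effective length L_e = K·L = 1 × 5.92 = 5.920 m
P_cr = π²EI / L_e² = π² × 197×10⁹ × 1.921×10^-5 / 5.920² = 1.065×10^6 N

P_cr ≈ 1070 kN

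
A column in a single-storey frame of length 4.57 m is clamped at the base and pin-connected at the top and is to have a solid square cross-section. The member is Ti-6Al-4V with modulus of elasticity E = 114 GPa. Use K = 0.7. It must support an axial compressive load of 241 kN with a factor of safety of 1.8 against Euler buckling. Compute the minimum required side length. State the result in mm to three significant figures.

a ≈ 83.0 mm

Required P_cr = n·P = 1.8 × 241 = 433.8 kN
L_e = K·L = 0.7 × 4.57 = 3.199 m
Required I = P_cr·L_e²/(π²E) = 4.338×10^5 × 3.199² / (π² × 1.14×10^11) = 3.946×10^-6 m⁴
I_req = 3.946×10^6 mm⁴
Solid square: I = a⁴/12  ⇒  a = (12I)^(1/4) = (12×3.946×10^6)^(1/4) = 83.0 mm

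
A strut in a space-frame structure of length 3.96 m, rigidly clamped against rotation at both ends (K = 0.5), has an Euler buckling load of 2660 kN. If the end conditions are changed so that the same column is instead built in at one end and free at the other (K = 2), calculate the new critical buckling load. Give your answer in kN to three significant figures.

P_cr ∝ 1/K², so P_cr,new = P_cr,old × (K_old/K_new)² = 2660 × (0.5/2)²
= 2660 × 0.06250 = 166 kN

P_cr ≈ 166 kN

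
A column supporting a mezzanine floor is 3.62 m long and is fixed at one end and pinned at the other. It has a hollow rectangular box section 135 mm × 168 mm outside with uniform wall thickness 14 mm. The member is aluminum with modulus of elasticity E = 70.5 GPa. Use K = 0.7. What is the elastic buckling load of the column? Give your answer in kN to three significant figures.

P_cr ≈ 2180 kN

Inner dimensions: h_i = 168 − 2×14 = 140.0 mm, b_i = 135 − 2×14 = 107.0 mm
Weak-axis I_min = (h_o·b_o³ − h_i·b_i³)/12 with b_o = 135, b_i = 107.0 mm (shorter outer/inner sides).
I_min = (168×135³ − 140.0×107.0³)/12 = 2.015×10^7 mm⁴
I = 2.015×10^7 mm⁴ = 2.015×10^-5 m⁴
Effective length L_e = K·L = 0.7 × 3.62 = 2.534 m
P_cr = π²EI / L_e² = π² × 70.5×10⁹ × 2.015×10^-5 / 2.534² = 2.184×10^6 N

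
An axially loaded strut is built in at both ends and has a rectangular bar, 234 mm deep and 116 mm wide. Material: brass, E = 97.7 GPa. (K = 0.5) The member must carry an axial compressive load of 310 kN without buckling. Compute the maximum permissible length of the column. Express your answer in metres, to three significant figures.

Buckling occurs about the weak axis: I_min = h·b³/12 with b = 116 mm (the shorter side).
I_min = 234×116³/12 = 3.044×10^7 mm⁴
I = 3.044×10^-5 m⁴
At the buckling limit P_cr = P = 3.100×10^5 N
From P_cr = π²EI/(K·L)²:  L = (1/K)·√(π²EI/P_cr) = (1/0.5)·√(π²×9.77×10^10×3.044×10^-5/3.100×10^5)
L = 19.5 m

L_max ≈ 19.5 m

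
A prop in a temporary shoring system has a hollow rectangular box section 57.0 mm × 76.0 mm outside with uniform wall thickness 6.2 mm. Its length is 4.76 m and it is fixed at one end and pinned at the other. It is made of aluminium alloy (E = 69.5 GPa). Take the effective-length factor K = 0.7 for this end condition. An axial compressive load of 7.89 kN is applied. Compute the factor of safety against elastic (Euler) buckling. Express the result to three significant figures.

n ≈ 5.50

Inner dimensions: h_i = 76.0 − 2×6.2 = 63.60 mm, b_i = 57.0 − 2×6.2 = 44.60 mm
Weak-axis I_min = (h_o·b_o³ − h_i·b_i³)/12 with b_o = 57.0, b_i = 44.60 mm (shorter outer/inner sides).
I_min = (76.0×57.0³ − 63.60×44.60³)/12 = 7.027×10^5 mm⁴
I = 7.027×10^5 mm⁴ = 7.027×10^-7 m⁴
Effective length L_e = K·L = 0.7 × 4.76 = 3.332 m
P_cr = π²EI / L_e² = π² × 69.5×10⁹ × 7.027×10^-7 / 3.332² = 4.341×10^4 N
Factor of safety n = P_cr / P = 43.415 / 7.89 = 5.50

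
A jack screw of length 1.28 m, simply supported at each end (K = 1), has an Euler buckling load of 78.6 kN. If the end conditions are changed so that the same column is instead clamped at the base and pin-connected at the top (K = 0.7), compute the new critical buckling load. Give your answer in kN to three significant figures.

P_cr ≈ 160 kN

P_cr ∝ 1/K², so P_cr,new = P_cr,old × (K_old/K_new)² = 78.6 × (1/0.7)²
= 78.6 × 2.041 = 160 kN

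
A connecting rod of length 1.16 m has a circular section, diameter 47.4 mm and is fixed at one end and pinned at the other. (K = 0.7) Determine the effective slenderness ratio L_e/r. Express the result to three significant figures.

λ ≈ 68.5

For a solid circle r = d/4 = 47.4/4 = 11.85 mm
L_e = K·L = 0.7 × 1.16 m = 0.8120 m = 812.00 mm
λ = L_e / r_min = 812.00 / 11.85 = 68.5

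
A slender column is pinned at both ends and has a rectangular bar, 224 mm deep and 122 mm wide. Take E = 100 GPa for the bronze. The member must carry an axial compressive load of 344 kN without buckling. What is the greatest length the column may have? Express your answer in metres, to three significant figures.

L_max ≈ 9.86 m

Buckling occurs about the weak axis: I_min = h·b³/12 with b = 122 mm (the shorter side).
I_min = 224×122³/12 = 3.390×10^7 mm⁴
I = 3.390×10^-5 m⁴
At the buckling limit P_cr = P = 3.440×10^5 N
From P_cr = π²EI/(K·L)²:  L = (1/K)·√(π²EI/P_cr) = (1/1)·√(π²×1.00×10^11×3.390×10^-5/3.440×10^5)
L = 9.86 m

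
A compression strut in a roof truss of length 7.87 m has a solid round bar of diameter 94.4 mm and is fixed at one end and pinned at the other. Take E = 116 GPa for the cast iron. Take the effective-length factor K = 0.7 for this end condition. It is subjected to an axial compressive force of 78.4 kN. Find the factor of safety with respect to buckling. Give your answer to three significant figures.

I = πd⁴/64 = π×94.4⁴/64 = 3.898×10^6 mm⁴
I = 3.898×10^6 mm⁴ = 3.898×10^-6 m⁴
Effective length L_e = K·L = 0.7 × 7.87 = 5.509 m
P_cr = π²EI / L_e² = π² × 116×10⁹ × 3.898×10^-6 / 5.509² = 1.471×10^5 N
Factor of safety n = P_cr / P = 147.05 / 78.4 = 1.88

n ≈ 1.88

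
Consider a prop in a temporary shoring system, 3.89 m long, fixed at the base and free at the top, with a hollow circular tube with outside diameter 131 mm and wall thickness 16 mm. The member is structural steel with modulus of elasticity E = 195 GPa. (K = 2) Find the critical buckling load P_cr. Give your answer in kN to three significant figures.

Inner diameter d_i = 131 − 2×16 = 99.00 mm
I = π(d_o⁴ − d_i⁴)/64 = π(131⁴ − 99.00⁴)/64 = 9.741×10^6 mm⁴
I = 9.741×10^6 mm⁴ = 9.741×10^-6 m⁴
Effective length L_e = K·L = 2 × 3.89 = 7.780 m
P_cr = π²EI / L_e² = π² × 195×10⁹ × 9.741×10^-6 / 7.780² = 3.097×10^5 N

P_cr ≈ 310 kN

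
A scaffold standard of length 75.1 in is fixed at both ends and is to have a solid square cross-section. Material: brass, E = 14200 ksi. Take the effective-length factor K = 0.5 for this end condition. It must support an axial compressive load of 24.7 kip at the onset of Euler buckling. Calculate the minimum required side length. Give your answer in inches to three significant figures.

a ≈ 1.31 in

L_e = K·L = 0.5 × 75.1 = 37.55 in
Required I = P_cr·L_e²/(π²E) = 2.470×10^4 × 37.55² / (π² × 1.42×10^7) = 0.2485 in⁴
Solid square: I = a⁴/12  ⇒  a = (12I)^(1/4) = (12×0.2485)^(1/4) = 1.31 in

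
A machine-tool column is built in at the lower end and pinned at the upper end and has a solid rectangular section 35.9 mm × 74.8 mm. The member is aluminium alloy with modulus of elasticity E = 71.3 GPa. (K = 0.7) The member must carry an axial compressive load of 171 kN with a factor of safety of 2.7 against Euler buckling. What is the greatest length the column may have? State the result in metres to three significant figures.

Buckling occurs about the weak axis: I_min = h·b³/12 with b = 35.9 mm (the shorter side).
I_min = 74.8×35.9³/12 = 2.884×10^5 mm⁴
I = 2.884×10^-7 m⁴
Required critical load P_cr = n·P = 2.7 × 171 = 461.7 kN = 4.617×10^5 N
From P_cr = π²EI/(K·L)²:  L = (1/K)·√(π²EI/P_cr) = (1/0.7)·√(π²×7.13×10^10×2.884×10^-7/4.617×10^5)
L = 0.947 m

L_max ≈ 0.947 m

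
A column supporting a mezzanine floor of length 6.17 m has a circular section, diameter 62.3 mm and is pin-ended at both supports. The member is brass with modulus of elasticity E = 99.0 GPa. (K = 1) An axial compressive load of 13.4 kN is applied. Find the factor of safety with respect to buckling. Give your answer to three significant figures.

I = πd⁴/64 = π×62.3⁴/64 = 7.395×10^5 mm⁴
I = 7.395×10^5 mm⁴ = 7.395×10^-7 m⁴
Effective length L_e = K·L = 1 × 6.17 = 6.170 m
P_cr = π²EI / L_e² = π² × 99.0×10⁹ × 7.395×10^-7 / 6.170² = 1.898×10^4 N
Factor of safety n = P_cr / P = 18.980 / 13.4 = 1.42

n ≈ 1.42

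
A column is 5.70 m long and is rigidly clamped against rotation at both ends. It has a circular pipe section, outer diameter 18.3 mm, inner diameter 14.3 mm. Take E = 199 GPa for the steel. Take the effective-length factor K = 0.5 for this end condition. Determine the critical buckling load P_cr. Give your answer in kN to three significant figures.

d_o = 18.3 mm, d_i = 14.3 mm
I = π(d_o⁴ − d_i⁴)/64 = π(18.3⁴ − 14.30⁴)/64 = 3.453×10^3 mm⁴
I = 3.453×10^3 mm⁴ = 3.453×10^-9 m⁴
Effective length L_e = K·L = 0.5 × 5.70 = 2.850 m
P_cr = π²EI / L_e² = π² × 199×10⁹ × 3.453×10^-9 / 2.850² = 834.8 N

P_cr ≈ 0.835 kN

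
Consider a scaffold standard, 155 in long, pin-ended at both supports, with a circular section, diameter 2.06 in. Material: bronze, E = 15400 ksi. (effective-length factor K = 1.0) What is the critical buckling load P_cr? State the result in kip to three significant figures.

P_cr ≈ 5.59 kip

I = πd⁴/64 = π×2.06⁴/64 = 0.8840 in⁴
Effective length L_e = K·L = 1 × 155 = 155.0 in
P_cr = π²EI / L_e² = π² × 15400×10³ × 0.8840 / 155.0² = 5.592×10^3 lb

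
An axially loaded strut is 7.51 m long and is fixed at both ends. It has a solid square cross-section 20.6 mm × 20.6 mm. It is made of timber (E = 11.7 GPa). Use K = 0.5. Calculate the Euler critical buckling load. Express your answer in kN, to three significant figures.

P_cr ≈ 0.123 kN

I = a⁴/12 = 20.6⁴/12 = 1.501×10^4 mm⁴
I = 1.501×10^4 mm⁴ = 1.501×10^-8 m⁴
Effective length L_e = K·L = 0.5 × 7.51 = 3.755 m
P_cr = π²EI / L_e² = π² × 11.7×10⁹ × 1.501×10^-8 / 3.755² = 122.9 N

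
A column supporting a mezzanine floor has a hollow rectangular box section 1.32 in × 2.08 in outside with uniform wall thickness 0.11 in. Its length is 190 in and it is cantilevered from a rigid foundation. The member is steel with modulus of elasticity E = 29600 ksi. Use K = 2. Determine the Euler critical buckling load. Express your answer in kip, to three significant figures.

P_cr ≈ 0.389 kip

Inner dimensions: h_i = 2.08 − 2×0.11 = 1.860 in, b_i = 1.32 − 2×0.11 = 1.100 in
Weak-axis I_min = (h_o·b_o³ − h_i·b_i³)/12 with b_o = 1.32, b_i = 1.100 in (shorter outer/inner sides).
I_min = (2.08×1.32³ − 1.860×1.100³)/12 = 0.1924 in⁴
Effective length L_e = K·L = 2 × 190 = 380.0 in
P_cr = π²EI / L_e² = π² × 29600×10³ × 0.1924 / 380.0² = 389.2 lb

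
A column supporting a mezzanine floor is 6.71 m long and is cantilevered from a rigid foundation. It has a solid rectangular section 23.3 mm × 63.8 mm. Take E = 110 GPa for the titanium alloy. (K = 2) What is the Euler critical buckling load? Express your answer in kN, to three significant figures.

Buckling occurs about the weak axis: I_min = h·b³/12 with b = 23.3 mm (the shorter side).
I_min = 63.8×23.3³/12 = 6.725×10^4 mm⁴
I = 6.725×10^4 mm⁴ = 6.725×10^-8 m⁴
Effective length L_e = K·L = 2 × 6.71 = 13.42 m
P_cr = π²EI / L_e² = π² × 110×10⁹ × 6.725×10^-8 / 13.42² = 405.4 N

P_cr ≈ 0.405 kN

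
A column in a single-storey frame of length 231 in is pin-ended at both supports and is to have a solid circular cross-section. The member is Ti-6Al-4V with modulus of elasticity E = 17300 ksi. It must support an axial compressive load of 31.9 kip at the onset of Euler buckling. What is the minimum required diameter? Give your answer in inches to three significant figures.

d ≈ 3.78 in

L_e = K·L = 1 × 231 = 231.0 in
Required I = P_cr·L_e²/(π²E) = 3.190×10^4 × 231.0² / (π² × 1.73×10^7) = 9.969 in⁴
Solid circle: I = πd⁴/64  ⇒  d = (64I/π)^(1/4) = (64×9.969/π)^(1/4) = 3.78 in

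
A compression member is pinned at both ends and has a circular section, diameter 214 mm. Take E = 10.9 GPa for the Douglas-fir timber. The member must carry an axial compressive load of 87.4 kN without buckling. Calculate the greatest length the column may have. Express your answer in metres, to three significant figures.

I = πd⁴/64 = π×214⁴/64 = 1.029×10^8 mm⁴
I = 1.029×10^-4 m⁴
At the buckling limit P_cr = P = 8.740×10^4 N
From P_cr = π²EI/(K·L)²:  L = (1/K)·√(π²EI/P_cr) = (1/1)·√(π²×1.09×10^10×1.029×10^-4/8.740×10^4)
L = 11.3 m

L_max ≈ 11.3 m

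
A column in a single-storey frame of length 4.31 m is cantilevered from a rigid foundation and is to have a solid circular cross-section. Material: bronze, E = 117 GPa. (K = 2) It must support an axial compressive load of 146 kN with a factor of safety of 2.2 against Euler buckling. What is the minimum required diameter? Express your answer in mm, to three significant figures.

Required P_cr = n·P = 2.2 × 146 = 321.2 kN
L_e = K·L = 2 × 4.31 = 8.620 m
Required I = P_cr·L_e²/(π²E) = 3.212×10^5 × 8.620² / (π² × 1.17×10^11) = 2.067×10^-5 m⁴
I_req = 2.067×10^7 mm⁴
Solid circle: I = πd⁴/64  ⇒  d = (64I/π)^(1/4) = (64×2.067×10^7/π)^(1/4) = 143 mm

d ≈ 143 mm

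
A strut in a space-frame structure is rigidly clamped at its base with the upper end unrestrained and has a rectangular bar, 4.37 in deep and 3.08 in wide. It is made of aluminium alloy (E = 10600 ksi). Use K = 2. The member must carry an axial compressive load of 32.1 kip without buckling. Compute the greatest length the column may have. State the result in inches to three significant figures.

L_max ≈ 93.1 in

Buckling occurs about the weak axis: I_min = h·b³/12 with b = 3.08 in (the shorter side).
I_min = 4.37×3.08³/12 = 10.64 in⁴
At the buckling limit P_cr = P = 3.210×10^4 lb
From P_cr = π²EI/(K·L)²:  L = (1/K)·√(π²EI/P_cr) = (1/2)·√(π²×1.06×10^7×10.64/3.210×10^4)
L = 93.1 in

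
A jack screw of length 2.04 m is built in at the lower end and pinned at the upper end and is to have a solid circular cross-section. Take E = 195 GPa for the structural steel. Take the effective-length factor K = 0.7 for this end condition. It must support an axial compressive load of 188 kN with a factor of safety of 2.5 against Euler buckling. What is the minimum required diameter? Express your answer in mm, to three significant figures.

Required P_cr = n·P = 2.5 × 188 = 470.0 kN
L_e = K·L = 0.7 × 2.04 = 1.428 m
Required I = P_cr·L_e²/(π²E) = 4.700×10^5 × 1.428² / (π² × 1.95×10^11) = 4.980×10^-7 m⁴
I_req = 4.980×10^5 mm⁴
Solid circle: I = πd⁴/64  ⇒  d = (64I/π)^(1/4) = (64×4.980×10^5/π)^(1/4) = 56.4 mm

d ≈ 56.4 mm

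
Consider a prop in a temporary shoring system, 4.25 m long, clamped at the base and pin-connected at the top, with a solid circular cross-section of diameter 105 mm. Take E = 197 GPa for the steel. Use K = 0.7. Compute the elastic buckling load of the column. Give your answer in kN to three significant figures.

I = πd⁴/64 = π×105⁴/64 = 5.967×10^6 mm⁴
I = 5.967×10^6 mm⁴ = 5.967×10^-6 m⁴
Effective length L_e = K·L = 0.7 × 4.25 = 2.975 m
P_cr = π²EI / L_e² = π² × 197×10⁹ × 5.967×10^-6 / 2.975² = 1.311×10^6 N

P_cr ≈ 1310 kN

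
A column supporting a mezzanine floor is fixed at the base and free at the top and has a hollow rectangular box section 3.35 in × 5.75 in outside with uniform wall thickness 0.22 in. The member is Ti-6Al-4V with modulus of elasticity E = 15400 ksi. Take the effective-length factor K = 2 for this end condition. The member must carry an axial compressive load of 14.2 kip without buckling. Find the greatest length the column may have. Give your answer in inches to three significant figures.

L_max ≈ 138 in

Inner dimensions: h_i = 5.75 − 2×0.22 = 5.310 in, b_i = 3.35 − 2×0.22 = 2.910 in
Weak-axis I_min = (h_o·b_o³ − h_i·b_i³)/12 with b_o = 3.35, b_i = 2.910 in (shorter outer/inner sides).
I_min = (5.75×3.35³ − 5.310×2.910³)/12 = 7.110 in⁴
At the buckling limit P_cr = P = 1.420×10^4 lb
From P_cr = π²EI/(K·L)²:  L = (1/K)·√(π²EI/P_cr) = (1/2)·√(π²×1.54×10^7×7.110/1.420×10^4)
L = 138 in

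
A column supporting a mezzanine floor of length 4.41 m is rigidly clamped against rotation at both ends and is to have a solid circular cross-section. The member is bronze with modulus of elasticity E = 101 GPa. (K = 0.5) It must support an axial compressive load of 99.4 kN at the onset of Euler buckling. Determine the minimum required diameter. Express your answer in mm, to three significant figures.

d ≈ 56.1 mm

L_e = K·L = 0.5 × 4.41 = 2.205 m
Required I = P_cr·L_e²/(π²E) = 9.940×10^4 × 2.205² / (π² × 1.01×10^11) = 4.848×10^-7 m⁴
I_req = 4.848×10^5 mm⁴
Solid circle: I = πd⁴/64  ⇒  d = (64I/π)^(1/4) = (64×4.848×10^5/π)^(1/4) = 56.1 mm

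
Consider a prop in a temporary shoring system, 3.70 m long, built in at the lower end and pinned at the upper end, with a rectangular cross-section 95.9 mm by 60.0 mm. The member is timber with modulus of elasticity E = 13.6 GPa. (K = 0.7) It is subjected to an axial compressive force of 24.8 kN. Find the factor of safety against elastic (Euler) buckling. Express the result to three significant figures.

Buckling occurs about the weak axis: I_min = h·b³/12 with b = 60.0 mm (the shorter side).
I_min = 95.9×60.0³/12 = 1.726×10^6 mm⁴
I = 1.726×10^6 mm⁴ = 1.726×10^-6 m⁴
Effective length L_e = K·L = 0.7 × 3.70 = 2.590 m
P_cr = π²EI / L_e² = π² × 13.6×10⁹ × 1.726×10^-6 / 2.590² = 3.454×10^4 N
Factor of safety n = P_cr / P = 34.541 / 24.8 = 1.39

n ≈ 1.39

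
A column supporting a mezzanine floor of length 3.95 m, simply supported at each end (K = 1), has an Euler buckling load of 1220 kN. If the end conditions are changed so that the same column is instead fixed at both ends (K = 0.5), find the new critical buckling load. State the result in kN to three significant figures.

P_cr ∝ 1/K², so P_cr,new = P_cr,old × (K_old/K_new)² = 1220 × (1/0.5)²
= 1220 × 4.000 = 4880 kN

P_cr ≈ 4880 kN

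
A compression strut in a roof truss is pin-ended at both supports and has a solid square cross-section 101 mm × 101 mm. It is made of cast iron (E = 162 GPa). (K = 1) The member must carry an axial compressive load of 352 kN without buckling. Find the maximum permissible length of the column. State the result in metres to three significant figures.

L_max ≈ 6.28 m

I = a⁴/12 = 101⁴/12 = 8.672×10^6 mm⁴
I = 8.672×10^-6 m⁴
At the buckling limit P_cr = P = 3.520×10^5 N
From P_cr = π²EI/(K·L)²:  L = (1/K)·√(π²EI/P_cr) = (1/1)·√(π²×1.62×10^11×8.672×10^-6/3.520×10^5)
L = 6.28 m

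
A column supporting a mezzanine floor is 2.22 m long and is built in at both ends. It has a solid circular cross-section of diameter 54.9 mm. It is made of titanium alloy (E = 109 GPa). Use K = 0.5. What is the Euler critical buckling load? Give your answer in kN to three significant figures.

P_cr ≈ 389 kN

I = πd⁴/64 = π×54.9⁴/64 = 4.459×10^5 mm⁴
I = 4.459×10^5 mm⁴ = 4.459×10^-7 m⁴
Effective length L_e = K·L = 0.5 × 2.22 = 1.110 m
P_cr = π²EI / L_e² = π² × 109×10⁹ × 4.459×10^-7 / 1.110² = 3.893×10^5 N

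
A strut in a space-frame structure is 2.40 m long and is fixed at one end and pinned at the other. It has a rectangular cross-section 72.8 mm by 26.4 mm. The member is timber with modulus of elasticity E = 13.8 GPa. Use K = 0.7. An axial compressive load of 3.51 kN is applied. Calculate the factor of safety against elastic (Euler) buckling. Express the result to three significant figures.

Buckling occurs about the weak axis: I_min = h·b³/12 with b = 26.4 mm (the shorter side).
I_min = 72.8×26.4³/12 = 1.116×10^5 mm⁴
I = 1.116×10^5 mm⁴ = 1.116×10^-7 m⁴
Effective length L_e = K·L = 0.7 × 2.40 = 1.680 m
P_cr = π²EI / L_e² = π² × 13.8×10⁹ × 1.116×10^-7 / 1.680² = 5.387×10^3 N
Factor of safety n = P_cr / P = 5.3867 / 3.51 = 1.53

n ≈ 1.53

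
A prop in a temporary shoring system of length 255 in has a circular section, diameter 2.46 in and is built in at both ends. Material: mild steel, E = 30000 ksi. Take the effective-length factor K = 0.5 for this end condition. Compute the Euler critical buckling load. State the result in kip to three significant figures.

P_cr ≈ 32.7 kip

I = πd⁴/64 = π×2.46⁴/64 = 1.798 in⁴
Effective length L_e = K·L = 0.5 × 255 = 127.5 in
P_cr = π²EI / L_e² = π² × 30000×10³ × 1.798 / 127.5² = 3.274×10^4 lb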